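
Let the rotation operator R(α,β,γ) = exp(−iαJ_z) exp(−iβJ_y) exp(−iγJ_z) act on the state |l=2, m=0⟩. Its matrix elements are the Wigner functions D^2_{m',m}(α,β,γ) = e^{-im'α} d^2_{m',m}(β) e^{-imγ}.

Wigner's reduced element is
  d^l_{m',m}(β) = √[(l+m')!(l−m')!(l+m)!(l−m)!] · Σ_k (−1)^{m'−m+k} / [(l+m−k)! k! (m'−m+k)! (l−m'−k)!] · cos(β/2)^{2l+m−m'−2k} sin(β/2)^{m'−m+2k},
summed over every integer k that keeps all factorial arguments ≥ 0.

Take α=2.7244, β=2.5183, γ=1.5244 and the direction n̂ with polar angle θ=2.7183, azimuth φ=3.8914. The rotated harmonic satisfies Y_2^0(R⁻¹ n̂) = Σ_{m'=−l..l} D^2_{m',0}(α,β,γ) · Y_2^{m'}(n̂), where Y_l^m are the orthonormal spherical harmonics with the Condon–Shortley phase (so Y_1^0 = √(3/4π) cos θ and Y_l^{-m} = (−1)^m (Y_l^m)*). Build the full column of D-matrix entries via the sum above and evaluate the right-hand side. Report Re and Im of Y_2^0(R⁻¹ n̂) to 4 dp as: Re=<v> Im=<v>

Re=0.3435 Im=0.0000

Need the full column D^2_{m',0} for m'=−2..2 at α=2.7244, β=2.5183, γ=1.5244.
cos(β/2)=0.306626, sin(β/2)=0.951830
d^2_{-2,0}: single k=2 term ⇒ +0.208647;  D = +0.140134-0.154583i
d^2_{-1,0}: k∈[1..2] ⇒ +0.067214 -0.647684 = -0.580469;  D = +0.530682-0.235204i
d^2_{0,0}: k∈[0..2] ⇒ +0.008840 -0.340719 +0.820801 = +0.488921;  D = +0.488921+0.000000i
d^2_{1,0}: k∈[0..1] ⇒ -0.067214 +0.647684 = +0.580469;  D = -0.530682-0.235204i
d^2_{2,0}: single k=0 term ⇒ +0.208647;  D = +0.140134+0.154583i
Y_2^{m'}(θ=2.7183,φ=3.8914) and Σ D·Y over m':
  (+0.1401-0.1546i)·(+0.0046-0.0650i)  (+0.5307-0.2352i)·(+0.2117-0.1972i)  (+0.4889+0.0000i)·(+0.4711+0.0000i)  (-0.5307-0.2352i)·(-0.2117-0.1972i)  (+0.1401+0.1546i)·(+0.0046+0.0650i)
Y_2^0(R⁻¹ n̂) = +0.343525-0.000000i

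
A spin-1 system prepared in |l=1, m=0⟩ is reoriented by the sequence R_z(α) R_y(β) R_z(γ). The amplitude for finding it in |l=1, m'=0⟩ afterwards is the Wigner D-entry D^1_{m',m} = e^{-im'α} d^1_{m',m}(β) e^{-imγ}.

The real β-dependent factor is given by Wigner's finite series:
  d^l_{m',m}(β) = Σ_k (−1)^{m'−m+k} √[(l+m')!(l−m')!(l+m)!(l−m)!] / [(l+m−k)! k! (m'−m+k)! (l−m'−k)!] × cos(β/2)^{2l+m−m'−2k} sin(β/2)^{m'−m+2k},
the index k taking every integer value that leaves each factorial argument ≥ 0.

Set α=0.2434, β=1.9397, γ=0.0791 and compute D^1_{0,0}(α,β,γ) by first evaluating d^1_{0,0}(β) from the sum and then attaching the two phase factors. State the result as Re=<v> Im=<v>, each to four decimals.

D^1_{0,0}(0.2434,1.9397,0.0791) = e^{-i·0·0.2434}·d^1_{0,0}(1.9397)·e^{-i·0·0.0791}. Compute d first:
c=cos(1.9397/2)=0.565423, s=sin(1.9397/2)=0.824801; N=√[1·1·1·1]=1.000000
The bounds max(0,m−m')=0 and min(l+m,l−m')=1 give 2 terms
  k=0: (−1)^0·1.0000/(1)·0.5654^2·0.8248^0 = +0.319703
  k=1: (−1)^1·1.0000/(1)·0.5654^0·0.8248^2 = -0.680297
d^1_{0,0}(1.9397) = +0.319703 -0.680297 = -0.360593
Attach z-rotation phases: D = e^{-i(0)(0.2434)}·(-0.360593)·e^{-i(0)(0.0791)} = -0.360593+0.000000i

Re=-0.3606 Im=0.0000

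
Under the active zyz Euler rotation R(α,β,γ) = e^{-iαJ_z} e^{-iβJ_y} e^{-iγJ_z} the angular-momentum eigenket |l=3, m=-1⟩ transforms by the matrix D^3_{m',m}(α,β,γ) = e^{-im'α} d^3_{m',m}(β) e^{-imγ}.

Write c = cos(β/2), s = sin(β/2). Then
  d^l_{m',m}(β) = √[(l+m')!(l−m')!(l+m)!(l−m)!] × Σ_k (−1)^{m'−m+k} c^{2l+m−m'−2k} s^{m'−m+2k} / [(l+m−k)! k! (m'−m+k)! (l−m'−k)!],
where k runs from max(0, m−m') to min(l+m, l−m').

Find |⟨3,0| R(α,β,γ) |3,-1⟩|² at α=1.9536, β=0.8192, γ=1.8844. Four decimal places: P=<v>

D^3_{0,-1}(1.9536,0.8192,1.8844) = e^{-i·0·1.9536}·d^3_{0,-1}(0.8192)·e^{-i·-1·1.8844}. Compute d first:
c=cos(0.8192/2)=0.917280, s=sin(0.8192/2)=0.398242; N=√[6·6·2·24]=41.569219
The bounds max(0,m−m')=0 and min(l+m,l−m')=2 give 3 terms
  k=0: (−1)^1·41.5692/(12)·0.9173^5·0.3982^1 = -0.895877
  k=1: (−1)^2·41.5692/(4)·0.9173^3·0.3982^3 = +0.506595
  k=2: (−1)^3·41.5692/(12)·0.9173^1·0.3982^5 = -0.031830
d^3_{0,-1}(0.8192) = -0.895877 +0.506595 -0.031830 = -0.421112
|D^3_{0,-1}|² = |d^3_{0,-1}(β)|² = (-0.421112)² = 0.177335 (the z-rotation phases have unit modulus)

P=0.1773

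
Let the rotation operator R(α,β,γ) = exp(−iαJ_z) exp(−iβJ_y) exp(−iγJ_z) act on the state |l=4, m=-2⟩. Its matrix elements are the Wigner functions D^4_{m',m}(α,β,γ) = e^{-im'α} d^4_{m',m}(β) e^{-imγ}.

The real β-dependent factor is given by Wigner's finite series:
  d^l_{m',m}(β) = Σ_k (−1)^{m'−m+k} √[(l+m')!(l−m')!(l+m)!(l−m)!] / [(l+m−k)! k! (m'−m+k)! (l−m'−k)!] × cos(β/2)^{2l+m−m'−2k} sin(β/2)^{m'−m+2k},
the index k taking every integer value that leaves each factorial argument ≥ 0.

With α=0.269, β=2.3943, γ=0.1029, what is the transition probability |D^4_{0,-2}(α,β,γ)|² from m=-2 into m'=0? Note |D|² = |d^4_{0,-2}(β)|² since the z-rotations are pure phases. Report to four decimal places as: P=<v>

P=0.2552

D^4_{0,-2}(0.269,2.3943,0.1029) = e^{-i·0·0.269}·d^4_{0,-2}(2.3943)·e^{-i·-2·0.1029}. Compute d first:
c=cos(2.3943/2)=0.365013, s=sin(2.3943/2)=0.931003; N=√[24·24·2·720]=910.735966
k∈{0,1,2} keeps every argument non-negative
  k=0: (−1)^2·910.7360/(96)·0.3650^6·0.9310^2 = +0.019448
  k=1: (−1)^3·910.7360/(36)·0.3650^4·0.9310^4 = -0.337384
  k=2: (−1)^4·910.7360/(96)·0.3650^2·0.9310^6 = +0.823080
d^4_{0,-2}(2.3943) = +0.019448 -0.337384 +0.823080 = +0.505144
|D^4_{0,-2}|² = |d^4_{0,-2}(β)|² = (+0.505144)² = 0.255170 (the z-rotation phases have unit modulus)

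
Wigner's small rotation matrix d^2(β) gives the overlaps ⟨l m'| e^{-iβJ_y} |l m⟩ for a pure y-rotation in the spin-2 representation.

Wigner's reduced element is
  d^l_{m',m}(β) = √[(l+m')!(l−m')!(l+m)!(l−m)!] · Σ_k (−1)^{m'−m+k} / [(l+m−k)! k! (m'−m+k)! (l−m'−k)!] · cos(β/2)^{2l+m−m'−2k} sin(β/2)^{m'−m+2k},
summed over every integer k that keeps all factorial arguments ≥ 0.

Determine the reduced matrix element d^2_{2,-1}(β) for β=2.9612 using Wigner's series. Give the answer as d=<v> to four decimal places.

d^2_{2,-1}(β=2.9612) via Wigner's sum:
With c≡cos(β/2)=0.090074 and s≡sin(β/2)=0.995935, N=[24·1·1·6]^{1/2}=12.000000
Admissible k: 0..0 (factorial args all ≥0)
  k=0: (−1)^3·12.0000/(6)·0.0901^1·0.9959^3 = -0.177960
d^2_{2,-1}(2.9612) = -0.177960

d=-0.1780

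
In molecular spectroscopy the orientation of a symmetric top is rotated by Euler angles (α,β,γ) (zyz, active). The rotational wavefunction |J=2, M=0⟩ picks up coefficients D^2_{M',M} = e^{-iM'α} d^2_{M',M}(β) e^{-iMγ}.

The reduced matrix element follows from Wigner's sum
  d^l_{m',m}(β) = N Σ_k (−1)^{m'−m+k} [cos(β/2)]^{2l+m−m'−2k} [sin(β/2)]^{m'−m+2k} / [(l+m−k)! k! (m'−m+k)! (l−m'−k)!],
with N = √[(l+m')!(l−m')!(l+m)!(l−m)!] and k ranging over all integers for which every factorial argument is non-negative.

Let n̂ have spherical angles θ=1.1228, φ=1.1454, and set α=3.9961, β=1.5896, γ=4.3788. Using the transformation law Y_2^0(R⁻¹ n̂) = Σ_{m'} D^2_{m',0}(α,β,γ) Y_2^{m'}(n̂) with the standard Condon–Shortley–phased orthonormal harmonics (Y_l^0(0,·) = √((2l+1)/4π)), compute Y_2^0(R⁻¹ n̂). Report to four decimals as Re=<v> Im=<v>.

Need the full column D^2_{m',0} for m'=−2..2 at α=3.9961, β=1.5896, γ=4.3788.
cos(β/2)=0.700428, sin(β/2)=0.713724
d^2_{-2,0}: single k=2 term ⇒ +0.612156;  D = -0.084342+0.606318i
d^2_{-1,0}: k∈[1..2] ⇒ +0.600752 -0.623776 = -0.023024;  D = +0.015118+0.017366i
d^2_{0,0}: k∈[0..2] ⇒ +0.240687 -0.999646 +0.259490 = -0.499470;  D = -0.499470+0.000000i
d^2_{1,0}: k∈[0..1] ⇒ -0.600752 +0.623776 = +0.023024;  D = -0.015118+0.017366i
d^2_{2,0}: single k=0 term ⇒ +0.612156;  D = -0.084342-0.606318i
Y_2^{m'}(θ=1.1228,φ=1.1454) and Σ D·Y over m':
  (-0.0843+0.6063i)·(-0.2069-0.2359i)  (+0.0151+0.0174i)·(+0.1245-0.2747i)  (-0.4995+0.0000i)·(-0.1379+0.0000i)  (-0.0151+0.0174i)·(-0.1245-0.2747i)  (-0.0843-0.6063i)·(-0.2069+0.2359i)
Y_2^0(R⁻¹ n̂) = +0.403145+0.000000i

Re=0.4031 Im=0.0000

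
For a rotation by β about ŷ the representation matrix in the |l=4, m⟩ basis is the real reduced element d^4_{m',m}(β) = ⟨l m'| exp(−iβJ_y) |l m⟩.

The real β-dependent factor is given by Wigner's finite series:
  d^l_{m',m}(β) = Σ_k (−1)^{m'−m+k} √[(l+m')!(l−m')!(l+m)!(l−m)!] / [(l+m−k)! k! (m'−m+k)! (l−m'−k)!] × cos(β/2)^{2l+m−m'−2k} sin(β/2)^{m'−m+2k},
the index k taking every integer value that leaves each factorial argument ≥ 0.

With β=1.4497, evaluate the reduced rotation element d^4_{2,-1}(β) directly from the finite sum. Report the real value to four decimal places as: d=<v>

d^4_{2,-1}(β=1.4497) via Wigner's sum:
c=cos(1.4497/2)=0.748599, s=sin(1.4497/2)=0.663023; N=√[720·2·6·120]=1018.233765
The bounds max(0,m−m')=0 and min(l+m,l−m')=2 give 3 terms
  k=0: (−1)^3·1018.2338/(72)·0.7486^5·0.6630^3 = -0.969052
  k=1: (−1)^4·1018.2338/(48)·0.7486^3·0.6630^5 = +1.140243
  k=2: (−1)^5·1018.2338/(240)·0.7486^1·0.6630^7 = -0.178890
d^4_{2,-1}(1.4497) = -0.969052 +1.140243 -0.178890 = -0.007699

d=-0.0077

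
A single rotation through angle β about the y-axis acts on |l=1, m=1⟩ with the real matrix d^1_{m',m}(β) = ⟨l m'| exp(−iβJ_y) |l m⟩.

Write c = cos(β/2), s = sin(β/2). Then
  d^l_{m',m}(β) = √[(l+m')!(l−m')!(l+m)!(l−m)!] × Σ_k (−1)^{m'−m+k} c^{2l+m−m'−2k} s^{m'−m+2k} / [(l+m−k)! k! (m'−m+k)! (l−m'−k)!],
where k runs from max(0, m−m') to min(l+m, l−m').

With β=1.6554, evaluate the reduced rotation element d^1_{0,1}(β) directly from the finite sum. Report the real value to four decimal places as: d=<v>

d=0.7046

d^1_{0,1}(β=1.6554) via Wigner's sum:
c=cos(1.6554/2)=0.676571, s=sin(1.6554/2)=0.736377; N=√[1·1·2·1]=1.414214
k∈{1} keeps every argument non-negative
  k=1: (−1)^0·1.4142/(1)·0.6766^1·0.7364^1 = +0.704578
d^1_{0,1}(1.6554) = +0.704578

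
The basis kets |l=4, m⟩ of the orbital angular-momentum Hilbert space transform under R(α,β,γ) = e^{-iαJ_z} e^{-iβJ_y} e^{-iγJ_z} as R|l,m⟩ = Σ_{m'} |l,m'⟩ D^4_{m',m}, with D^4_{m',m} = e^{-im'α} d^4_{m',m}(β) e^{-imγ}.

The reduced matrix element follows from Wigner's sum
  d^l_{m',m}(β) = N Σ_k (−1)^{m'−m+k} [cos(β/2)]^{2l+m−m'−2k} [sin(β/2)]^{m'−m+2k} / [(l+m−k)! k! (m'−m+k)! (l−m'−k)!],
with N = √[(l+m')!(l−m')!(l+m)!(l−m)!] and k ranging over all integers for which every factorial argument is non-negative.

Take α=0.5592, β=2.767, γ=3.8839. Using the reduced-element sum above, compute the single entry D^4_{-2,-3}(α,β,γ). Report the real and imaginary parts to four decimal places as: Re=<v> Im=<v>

D^4_{-2,-3}(0.5592,2.767,3.8839) = e^{-i·-2·0.5592}·d^4_{-2,-3}(2.767)·e^{-i·-3·3.8839}. Compute d first:
c=cos(2.767/2)=0.186203, s=sin(2.767/2)=0.982511; N=√[2·720·1·5040]=2693.993318
The bounds max(0,m−m')=0 and min(l+m,l−m')=1 give 2 terms
  k=0: (−1)^1·2693.9933/(720)·0.1862^7·0.9825^1 = -0.000029
  k=1: (−1)^2·2693.9933/(240)·0.1862^5·0.9825^3 = +0.002383
d^4_{-2,-3}(2.767) = -0.000029 +0.002383 = +0.002355
Attach z-rotation phases: D = e^{-i(-2)(0.5592)}·(+0.002355)·e^{-i(-3)(3.8839)} = +0.002306+0.000476i

Re=0.0023 Im=0.0005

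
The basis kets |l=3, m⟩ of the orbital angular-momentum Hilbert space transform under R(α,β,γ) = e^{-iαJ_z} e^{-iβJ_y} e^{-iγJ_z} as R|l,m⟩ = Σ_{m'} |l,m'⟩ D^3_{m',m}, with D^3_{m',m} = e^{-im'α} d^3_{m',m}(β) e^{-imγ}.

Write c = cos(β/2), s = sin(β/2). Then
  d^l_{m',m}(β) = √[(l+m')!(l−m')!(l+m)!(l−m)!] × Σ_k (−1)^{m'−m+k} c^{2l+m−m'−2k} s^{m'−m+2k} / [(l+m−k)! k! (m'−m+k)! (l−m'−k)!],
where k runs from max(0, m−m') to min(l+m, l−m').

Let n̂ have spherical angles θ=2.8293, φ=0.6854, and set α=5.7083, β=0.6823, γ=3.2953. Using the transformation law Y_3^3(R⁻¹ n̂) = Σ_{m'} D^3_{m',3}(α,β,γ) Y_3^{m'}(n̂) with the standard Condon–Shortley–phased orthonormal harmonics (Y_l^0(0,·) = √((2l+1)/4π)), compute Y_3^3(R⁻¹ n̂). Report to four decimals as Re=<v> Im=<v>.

Re=0.1184 Im=0.1146

Need the full column D^3_{m',3} for m'=−3..3 at α=5.7083, β=0.6823, γ=3.2953.
cos(β/2)=0.942371, sin(β/2)=0.334571
d^3_{-3,3}: single k=6 term ⇒ +0.001403;  D = +0.000809+0.001146i
d^3_{-2,3}: single k=5 term ⇒ +0.009677;  D = +0.000388+0.009669i
d^3_{-1,3}: single k=4 term ⇒ +0.043097;  D = -0.021965+0.037079i
d^3_{0,3}: single k=3 term ⇒ +0.140167;  D = -0.125527+0.062368i
d^3_{1,3}: single k=2 term ⇒ +0.341908;  D = -0.339698-0.038813i
d^3_{2,3}: single k=1 term ⇒ +0.609077;  D = -0.470272-0.387065i
d^3_{3,3}: single k=0 term ⇒ +0.700374;  D = -0.211828-0.667572i
Y_3^{m'}(θ=2.8293,φ=0.6854) and Σ D·Y over m':
  (+0.0008+0.0011i)·(-0.0056-0.0107i)  (+0.0004+0.0097i)·(-0.0182+0.0900i)  (-0.0220+0.0371i)·(+0.2712-0.2217i)  (-0.1255+0.0624i)·(-0.5426+0.0000i)  (-0.3397-0.0388i)·(-0.2712-0.2217i)  (-0.4703-0.3871i)·(-0.0182-0.0900i)  (-0.2118-0.6676i)·(+0.0056-0.0107i)
Y_3^3(R⁻¹ n̂) = +0.118441+0.114649i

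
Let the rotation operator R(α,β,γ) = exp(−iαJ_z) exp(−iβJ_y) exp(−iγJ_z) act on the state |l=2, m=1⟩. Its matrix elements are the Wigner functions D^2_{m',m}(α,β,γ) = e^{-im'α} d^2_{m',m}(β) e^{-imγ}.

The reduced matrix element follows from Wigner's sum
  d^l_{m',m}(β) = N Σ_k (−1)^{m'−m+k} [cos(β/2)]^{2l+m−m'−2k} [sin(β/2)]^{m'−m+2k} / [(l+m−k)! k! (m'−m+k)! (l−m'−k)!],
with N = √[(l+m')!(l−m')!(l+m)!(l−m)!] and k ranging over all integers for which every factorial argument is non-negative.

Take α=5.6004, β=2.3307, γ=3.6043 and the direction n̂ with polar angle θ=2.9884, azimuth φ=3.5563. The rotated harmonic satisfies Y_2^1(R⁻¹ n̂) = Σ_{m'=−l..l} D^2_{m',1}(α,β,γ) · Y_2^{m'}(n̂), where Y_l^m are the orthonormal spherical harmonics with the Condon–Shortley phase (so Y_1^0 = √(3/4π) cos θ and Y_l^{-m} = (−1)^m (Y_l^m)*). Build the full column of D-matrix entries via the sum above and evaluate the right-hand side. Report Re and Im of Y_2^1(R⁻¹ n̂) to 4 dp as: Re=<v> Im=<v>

Need the full column D^2_{m',1} for m'=−2..2 at α=5.6004, β=2.3307, γ=3.6043.
cos(β/2)=0.394429, sin(β/2)=0.918926
d^2_{-2,1}: single k=3 term ⇒ +0.612126;  D = +0.155876+0.591947i
d^2_{-1,1}: k∈[2..3] ⇒ +0.394113 -0.713055 = -0.318942;  D = +0.131595-0.290529i
d^2_{0,1}: k∈[1..2] ⇒ +0.138122 -0.749699 = -0.611577;  D = +0.547268-0.272991i
d^2_{1,1}: k∈[0..1] ⇒ +0.024203 -0.394113 = -0.369909;  D = +0.360987+0.080753i
d^2_{2,1}: single k=0 term ⇒ -0.112776;  D = +0.069850+0.088541i
Y_2^{m'}(θ=2.9884,φ=3.5563) and Σ D·Y over m':
  (+0.1559+0.5919i)·(+0.0061-0.0066i)  (+0.1316-0.2905i)·(+0.1066-0.0469i)  (+0.5473-0.2730i)·(+0.6088+0.0000i)  (+0.3610+0.0808i)·(-0.1066-0.0469i)  (+0.0698+0.0885i)·(+0.0061+0.0066i)
Y_2^1(R⁻¹ n̂) = +0.303553-0.225334i

Re=0.3036 Im=-0.2253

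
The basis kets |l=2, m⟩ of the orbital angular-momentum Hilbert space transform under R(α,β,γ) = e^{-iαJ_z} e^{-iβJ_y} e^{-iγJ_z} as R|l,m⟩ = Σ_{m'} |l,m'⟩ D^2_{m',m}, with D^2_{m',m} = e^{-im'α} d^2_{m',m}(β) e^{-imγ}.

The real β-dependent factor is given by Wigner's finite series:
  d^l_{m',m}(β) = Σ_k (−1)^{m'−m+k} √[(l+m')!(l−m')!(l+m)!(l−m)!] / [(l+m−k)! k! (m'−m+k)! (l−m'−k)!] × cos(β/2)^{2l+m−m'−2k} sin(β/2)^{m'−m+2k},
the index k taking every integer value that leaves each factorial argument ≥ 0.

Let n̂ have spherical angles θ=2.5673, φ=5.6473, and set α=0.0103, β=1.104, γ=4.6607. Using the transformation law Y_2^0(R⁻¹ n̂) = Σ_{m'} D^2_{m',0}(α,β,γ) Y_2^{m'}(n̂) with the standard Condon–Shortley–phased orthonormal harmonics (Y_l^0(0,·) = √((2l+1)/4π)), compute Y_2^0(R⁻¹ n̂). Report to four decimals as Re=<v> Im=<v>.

Re=-0.3153 Im=0.0000

Need the full column D^2_{m',0} for m'=−2..2 at α=0.0103, β=1.104, γ=4.6607.
cos(β/2)=0.851477, sin(β/2)=0.524391
d^2_{-2,0}: single k=2 term ⇒ +0.488352;  D = +0.488248+0.010059i
d^2_{-1,0}: k∈[1..2] ⇒ +0.792959 -0.300757 = +0.492202;  D = +0.492176+0.005070i
d^2_{0,0}: k∈[0..2] ⇒ +0.525645 -0.797475 +0.075617 = -0.196213;  D = -0.196213+0.000000i
d^2_{1,0}: k∈[0..1] ⇒ -0.792959 +0.300757 = -0.492202;  D = -0.492176+0.005070i
d^2_{2,0}: single k=0 term ⇒ +0.488352;  D = +0.488248-0.010059i
Y_2^{m'}(θ=2.5673,φ=5.6473) and Σ D·Y over m':
  (+0.4882+0.0101i)·(+0.0336+0.1089i)  (+0.4922+0.0051i)·(-0.2835-0.2093i)  (-0.1962+0.0000i)·(+0.3516+0.0000i)  (-0.4922+0.0051i)·(+0.2835-0.2093i)  (+0.4882-0.0101i)·(+0.0336-0.1089i)
Y_2^0(R⁻¹ n̂) = -0.315306+0.000000i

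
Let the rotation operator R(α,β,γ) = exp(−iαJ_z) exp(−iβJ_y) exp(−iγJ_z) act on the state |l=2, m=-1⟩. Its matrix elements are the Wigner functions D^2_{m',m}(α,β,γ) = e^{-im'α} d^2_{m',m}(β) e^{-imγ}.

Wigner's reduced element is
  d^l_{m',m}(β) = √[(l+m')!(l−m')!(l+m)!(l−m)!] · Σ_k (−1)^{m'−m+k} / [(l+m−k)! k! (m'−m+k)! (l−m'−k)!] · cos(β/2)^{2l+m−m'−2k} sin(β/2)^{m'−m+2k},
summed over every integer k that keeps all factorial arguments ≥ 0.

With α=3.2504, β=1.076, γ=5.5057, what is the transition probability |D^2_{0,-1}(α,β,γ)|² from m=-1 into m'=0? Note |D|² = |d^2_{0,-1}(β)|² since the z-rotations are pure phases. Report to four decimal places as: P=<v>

P=0.2620

Split into d^2_{0,-1}(β=1.076) × two z-phases.
Half-angle: c=0.858735, s=0.512420. N=√(2·2·1·6)=4.898979
k: max(0,(-1)−(0))=0 … min(2+(-1),2−(0))=1
  k=0: (−1)^1·4.8990/(2)·0.8587^3·0.5124^1 = -0.794839
  k=1: (−1)^2·4.8990/(2)·0.8587^1·0.5124^3 = +0.283017
d^2_{0,-1}(1.076) = -0.794839 +0.283017 = -0.511822
|D^2_{0,-1}|² = |d^2_{0,-1}(β)|² = (-0.511822)² = 0.261962 (the z-rotation phases have unit modulus)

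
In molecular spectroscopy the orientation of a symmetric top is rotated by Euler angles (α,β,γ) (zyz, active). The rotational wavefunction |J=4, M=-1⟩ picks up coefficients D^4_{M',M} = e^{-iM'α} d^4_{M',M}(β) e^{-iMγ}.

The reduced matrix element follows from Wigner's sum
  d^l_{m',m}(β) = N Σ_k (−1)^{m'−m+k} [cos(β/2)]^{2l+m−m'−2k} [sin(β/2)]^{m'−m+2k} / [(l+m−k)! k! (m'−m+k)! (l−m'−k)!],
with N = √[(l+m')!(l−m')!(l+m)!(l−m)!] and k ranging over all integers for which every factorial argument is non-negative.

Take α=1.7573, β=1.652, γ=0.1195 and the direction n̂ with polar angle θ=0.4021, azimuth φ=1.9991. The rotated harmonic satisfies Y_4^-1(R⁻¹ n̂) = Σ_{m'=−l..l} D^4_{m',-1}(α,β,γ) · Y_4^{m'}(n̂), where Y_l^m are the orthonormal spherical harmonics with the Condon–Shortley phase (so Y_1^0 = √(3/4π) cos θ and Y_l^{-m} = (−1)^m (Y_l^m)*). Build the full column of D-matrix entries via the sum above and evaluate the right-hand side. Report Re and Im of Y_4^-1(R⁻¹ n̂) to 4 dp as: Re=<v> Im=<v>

Re=0.3148 Im=0.0697

Need the full column D^4_{m',-1} for m'=−4..4 at α=1.7573, β=1.652, γ=0.1195.
cos(β/2)=0.677822, sin(β/2)=0.735226
d^4_{-4,-1}: single k=3 term ⇒ +0.425535;  D = +0.275852+0.324015i
d^4_{-3,-1}: k∈[2..3] ⇒ +0.416108 -0.815953 = -0.399845;  D = -0.251112+0.311157i
d^4_{-2,-1}: k∈[1..3] ⇒ +0.205053 -1.206278 +0.946164 = -0.055061;  D = +0.048517+0.026035i
d^4_{-1,-1}: k∈[0..3] ⇒ +0.044558 -0.786370 +1.850408 -0.725699 = +0.382896;  D = -0.115348+0.365109i
d^4_{0,-1}: k∈[0..3] ⇒ -0.216145 +1.525834 -1.795220 +0.352027 = -0.133503;  D = -0.132551-0.015916i
d^4_{1,-1}: k∈[0..3] ⇒ +0.524247 -1.850408 +1.088548 -0.085382 = -0.322995;  D = +0.021626+0.322270i
d^4_{2,-1}: k∈[0..2] ⇒ -0.804185 +1.419246 -0.333963 = +0.281098;  D = -0.272114+0.070500i
d^4_{3,-1}: k∈[0..1] ⇒ +0.815953 -0.576006 = +0.239948;  D = +0.102206+0.217092i
d^4_{4,-1}: single k=0 term ⇒ -0.500663;  D = -0.405575+0.293551i
Y_4^{m'}(θ=0.4021,φ=1.9991) and Σ D·Y over m':
  (+0.2759+0.3240i)·(-0.0015-0.0103i)  (-0.2511+0.3112i)·(+0.0662+0.0195i)  (+0.0485+0.0260i)·(-0.1654+0.1908i)  (-0.1153+0.3651i)·(-0.2072-0.4538i)  (-0.1326-0.0159i)·(+0.2851+0.0000i)  (+0.0216+0.3223i)·(+0.2072-0.4538i)  (-0.2721+0.0705i)·(-0.1654-0.1908i)  (+0.1022+0.2171i)·(-0.0662+0.0195i)  (-0.4056+0.2936i)·(-0.0015+0.0103i)
Y_4^-1(R⁻¹ n̂) = +0.314794+0.069742i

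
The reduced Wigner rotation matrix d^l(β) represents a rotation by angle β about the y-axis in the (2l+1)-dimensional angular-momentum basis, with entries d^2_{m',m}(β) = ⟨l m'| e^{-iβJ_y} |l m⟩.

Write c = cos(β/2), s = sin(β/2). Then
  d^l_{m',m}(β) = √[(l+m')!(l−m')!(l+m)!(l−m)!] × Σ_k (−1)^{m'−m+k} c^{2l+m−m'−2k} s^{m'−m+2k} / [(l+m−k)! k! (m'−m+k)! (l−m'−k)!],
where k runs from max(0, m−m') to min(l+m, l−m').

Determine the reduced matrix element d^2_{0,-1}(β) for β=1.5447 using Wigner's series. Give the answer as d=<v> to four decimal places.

d^2_{0,-1}(β=1.5447) via Wigner's sum:
c=cos(1.5447/2)=0.716273, s=sin(1.5447/2)=0.697820; N=√[2·2·1·6]=4.898979
k∈{0,1} keeps every argument non-negative
  k=0: (−1)^1·4.8990/(2)·0.7163^3·0.6978^1 = -0.628137
  k=1: (−1)^2·4.8990/(2)·0.7163^1·0.6978^3 = +0.596191
d^2_{0,-1}(1.5447) = -0.628137 +0.596191 = -0.031947

d=-0.0319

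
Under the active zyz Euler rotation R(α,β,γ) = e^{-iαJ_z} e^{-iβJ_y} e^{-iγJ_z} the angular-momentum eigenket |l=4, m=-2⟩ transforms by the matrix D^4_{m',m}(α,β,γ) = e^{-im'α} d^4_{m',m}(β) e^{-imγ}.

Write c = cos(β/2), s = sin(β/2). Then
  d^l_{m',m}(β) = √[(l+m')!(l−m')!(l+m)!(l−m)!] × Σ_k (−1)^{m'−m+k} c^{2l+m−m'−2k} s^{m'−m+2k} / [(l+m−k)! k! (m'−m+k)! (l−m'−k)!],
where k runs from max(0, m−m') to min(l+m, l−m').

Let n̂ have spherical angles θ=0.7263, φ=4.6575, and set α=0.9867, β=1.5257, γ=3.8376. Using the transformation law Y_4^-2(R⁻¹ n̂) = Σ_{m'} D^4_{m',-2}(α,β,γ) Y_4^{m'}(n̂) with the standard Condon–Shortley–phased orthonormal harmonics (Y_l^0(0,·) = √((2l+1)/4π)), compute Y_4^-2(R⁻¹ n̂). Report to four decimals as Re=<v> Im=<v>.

Re=0.2061 Im=0.1330

Need the full column D^4_{m',-2} for m'=−4..4 at α=0.9867, β=1.5257, γ=3.8376.
cos(β/2)=0.722870, sin(β/2)=0.690984
d^4_{-4,-2}: single k=2 term ⇒ +0.360475;  D = +0.211330-0.292031i
d^4_{-3,-2}: k∈[1..2] ⇒ +0.266657 -0.730954 = -0.464297;  D = +0.163679+0.434490i
d^4_{-2,-2}: k∈[0..2] ⇒ +0.074556 -0.817481 +0.933693 = +0.190768;  D = -0.186009-0.042342i
d^4_{-1,-2}: k∈[0..2] ⇒ -0.302360 +1.381373 -0.841465 = +0.237548;  D = -0.171711+0.164146i
d^4_{0,-2}: k∈[0..2] ⇒ +0.646276 -1.574719 +0.539574 = -0.388869;  D = -0.069153-0.382671i
d^4_{1,-2}: k∈[0..2] ⇒ -0.920915 +1.262198 -0.230661 = +0.110622;  D = +0.101659+0.043619i
d^4_{2,-2}: k∈[0..2] ⇒ +0.933693 -0.682513 +0.051969 = +0.303150;  D = +0.253343-0.166484i
d^4_{3,-2}: k∈[0..1] ⇒ -0.667892 +0.203424 = -0.464469;  D = -0.001259+0.464467i
d^4_{4,-2}: single k=0 term ⇒ +0.300960;  D = -0.250613-0.166643i
Y_4^{m'}(θ=0.7263,φ=4.6575) and Σ D·Y over m':
  (+0.2113-0.2920i)·(+0.0840+0.0187i)  (+0.1637+0.4345i)·(+0.0449-0.2704i)  (-0.1860-0.0423i)·(-0.4272-0.0471i)  (-0.1717+0.1641i)·(-0.0118+0.2141i)  (-0.0692-0.3827i)·(-0.2997+0.0000i)  (+0.1017+0.0436i)·(+0.0118+0.2141i)  (+0.2533-0.1665i)·(-0.4272+0.0471i)  (-0.0013+0.4645i)·(-0.0449-0.2704i)  (-0.2506-0.1666i)·(+0.0840-0.0187i)
Y_4^-2(R⁻¹ n̂) = +0.206076+0.133039i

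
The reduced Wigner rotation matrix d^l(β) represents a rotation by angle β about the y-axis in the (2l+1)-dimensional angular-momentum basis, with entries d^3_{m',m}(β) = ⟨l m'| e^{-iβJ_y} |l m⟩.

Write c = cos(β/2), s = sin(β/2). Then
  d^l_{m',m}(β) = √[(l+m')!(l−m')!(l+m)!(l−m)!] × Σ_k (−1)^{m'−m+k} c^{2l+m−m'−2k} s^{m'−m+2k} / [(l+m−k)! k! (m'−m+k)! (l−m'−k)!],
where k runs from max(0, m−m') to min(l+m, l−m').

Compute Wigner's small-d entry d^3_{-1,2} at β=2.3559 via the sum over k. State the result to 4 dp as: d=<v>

d^3_{-1,2}(β=2.3559) via Wigner's sum:
c=cos(2.3559/2)=0.382819, s=sin(2.3559/2)=0.923823; N=√[2·24·120·1]=75.894664
The bounds max(0,m−m')=3 and min(l+m,l−m')=4 give 2 terms
  k=3: (−1)^0·75.8947/(12)·0.3828^3·0.9238^3 = +0.279755
  k=4: (−1)^1·75.8947/(24)·0.3828^1·0.9238^5 = -0.814588
d^3_{-1,2}(2.3559) = +0.279755 -0.814588 = -0.534833

d=-0.5348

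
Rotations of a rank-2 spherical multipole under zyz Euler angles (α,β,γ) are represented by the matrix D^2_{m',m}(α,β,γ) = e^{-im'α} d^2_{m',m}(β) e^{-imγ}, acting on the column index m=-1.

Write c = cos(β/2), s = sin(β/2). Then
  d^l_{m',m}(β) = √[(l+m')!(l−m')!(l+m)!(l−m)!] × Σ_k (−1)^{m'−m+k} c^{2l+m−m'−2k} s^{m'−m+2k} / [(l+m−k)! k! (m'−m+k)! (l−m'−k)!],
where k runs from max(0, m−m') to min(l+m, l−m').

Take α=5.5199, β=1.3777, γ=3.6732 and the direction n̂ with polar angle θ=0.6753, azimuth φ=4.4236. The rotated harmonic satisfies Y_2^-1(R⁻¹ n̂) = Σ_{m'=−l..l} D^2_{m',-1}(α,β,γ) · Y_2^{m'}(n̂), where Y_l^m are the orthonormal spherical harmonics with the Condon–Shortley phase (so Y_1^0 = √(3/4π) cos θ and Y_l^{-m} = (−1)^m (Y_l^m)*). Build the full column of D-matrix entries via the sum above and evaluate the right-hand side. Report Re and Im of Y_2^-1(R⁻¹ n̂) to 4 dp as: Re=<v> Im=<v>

Re=0.2974 Im=-0.0395

Need the full column D^2_{m',-1} for m'=−2..2 at α=5.5199, β=1.3777, γ=3.6732.
cos(β/2)=0.771978, sin(β/2)=0.635650
d^2_{-2,-1}: single k=1 term ⇒ +0.584873;  D = -0.318483+0.490556i
d^2_{-1,-1}: k∈[0..1] ⇒ +0.355156 -0.722381 = -0.367226;  D = +0.357414-0.084319i
d^2_{0,-1}: k∈[0..1] ⇒ -0.716321 +0.485662 = -0.230659;  D = +0.198826+0.116925i
d^2_{1,-1}: k∈[0..1] ⇒ +0.722381 -0.163257 = +0.559124;  D = -0.152315-0.537978i
d^2_{2,-1}: single k=0 term ⇒ -0.396541;  D = -0.185706+0.350369i
Y_2^{m'}(θ=0.6753,φ=4.4236) and Σ D·Y over m':
  (-0.3185+0.4906i)·(-0.1265-0.0824i)  (+0.3574-0.0843i)·(-0.1074+0.3613i)  (+0.1988+0.1169i)·(+0.2610+0.0000i)  (-0.1523-0.5380i)·(+0.1074+0.3613i)  (-0.1857+0.3504i)·(-0.1265+0.0824i)
Y_2^-1(R⁻¹ n̂) = +0.297355-0.039475i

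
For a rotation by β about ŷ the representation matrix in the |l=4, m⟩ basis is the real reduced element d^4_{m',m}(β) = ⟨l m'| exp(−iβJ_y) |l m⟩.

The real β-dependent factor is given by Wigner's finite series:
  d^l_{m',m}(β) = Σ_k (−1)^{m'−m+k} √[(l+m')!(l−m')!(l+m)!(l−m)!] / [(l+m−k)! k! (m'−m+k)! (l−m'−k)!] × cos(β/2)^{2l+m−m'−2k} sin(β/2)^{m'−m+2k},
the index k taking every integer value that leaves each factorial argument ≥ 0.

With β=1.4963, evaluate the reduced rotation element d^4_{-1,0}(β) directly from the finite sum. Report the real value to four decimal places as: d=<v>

d^4_{-1,0}(β=1.4963) via Wigner's sum:
With c≡cos(β/2)=0.732949 and s≡sin(β/2)=0.680284, N=[6·120·24·24]^{1/2}=643.987578
k: max(0,(0)−(-1))=1 … min(4+(0),4−(-1))=4
  k=1: (−1)^0·643.9876/(144)·0.7329^7·0.6803^1 = +0.345716
  k=2: (−1)^1·643.9876/(24)·0.7329^5·0.6803^3 = -1.786918
  k=3: (−1)^2·643.9876/(24)·0.7329^3·0.6803^5 = +1.539352
  k=4: (−1)^3·643.9876/(144)·0.7329^1·0.6803^7 = -0.221014
d^4_{-1,0}(1.4963) = +0.345716 -1.786918 +1.539352 -0.221014 = -0.122864

d=-0.1229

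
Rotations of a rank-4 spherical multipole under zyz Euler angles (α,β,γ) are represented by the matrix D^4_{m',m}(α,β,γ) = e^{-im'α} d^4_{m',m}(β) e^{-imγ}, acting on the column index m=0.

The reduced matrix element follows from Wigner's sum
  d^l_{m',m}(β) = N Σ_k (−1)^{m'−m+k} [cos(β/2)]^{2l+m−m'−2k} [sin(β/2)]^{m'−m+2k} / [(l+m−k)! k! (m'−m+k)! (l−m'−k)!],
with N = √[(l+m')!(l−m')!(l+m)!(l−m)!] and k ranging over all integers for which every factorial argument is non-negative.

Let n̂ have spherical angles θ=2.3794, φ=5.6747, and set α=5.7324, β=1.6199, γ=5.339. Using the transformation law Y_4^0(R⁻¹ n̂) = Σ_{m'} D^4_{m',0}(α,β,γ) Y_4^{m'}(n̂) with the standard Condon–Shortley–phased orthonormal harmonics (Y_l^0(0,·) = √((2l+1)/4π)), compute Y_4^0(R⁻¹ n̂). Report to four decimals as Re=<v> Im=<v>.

Re=-0.3288 Im=0.0000

Need the full column D^4_{m',0} for m'=−4..4 at α=5.7324, β=1.6199, γ=5.339.
cos(β/2)=0.689535, sin(β/2)=0.724253
d^4_{-4,0}: single k=4 term ⇒ +0.520396;  D = -0.307574-0.419774i
d^4_{-3,0}: k∈[3..4] ⇒ +0.700672 -0.773006 = -0.072334;  D = +0.005893+0.072093i
d^4_{-2,0}: k∈[2..4] ⇒ +0.534857 -1.573529 +0.650990 = -0.387682;  D = -0.175308+0.345781i
d^4_{-1,0}: k∈[1..4] ⇒ +0.240048 -1.588975 +1.753013 -0.322331 = +0.081755;  D = +0.069664-0.042787i
d^4_{0,0}: k∈[0..4] ⇒ +0.051103 -0.902063 +2.239172 -1.097926 +0.075704 = +0.365991;  D = +0.365991+0.000000i
d^4_{1,0}: k∈[0..3] ⇒ -0.240048 +1.588975 -1.753013 +0.322331 = -0.081755;  D = -0.069664-0.042787i
d^4_{2,0}: k∈[0..2] ⇒ +0.534857 -1.573529 +0.650990 = -0.387682;  D = -0.175308-0.345781i
d^4_{3,0}: k∈[0..1] ⇒ -0.700672 +0.773006 = +0.072334;  D = -0.005893+0.072093i
d^4_{4,0}: single k=0 term ⇒ +0.520396;  D = -0.307574+0.419774i
Y_4^{m'}(θ=2.3794,φ=5.6747) and Σ D·Y over m':
  (-0.3076-0.4198i)·(-0.0764+0.0654i)  (+0.0059+0.0721i)·(+0.0751-0.2885i)  (-0.1753+0.3458i)·(+0.1471+0.3983i)  (+0.0697-0.0428i)·(-0.1284-0.0895i)  (+0.3660+0.0000i)·(-0.3295+0.0000i)  (-0.0697-0.0428i)·(+0.1284-0.0895i)  (-0.1753-0.3458i)·(+0.1471-0.3983i)  (-0.0059+0.0721i)·(-0.0751-0.2885i)  (-0.3076+0.4198i)·(-0.0764-0.0654i)
Y_4^0(R⁻¹ n̂) = -0.328818-0.000000i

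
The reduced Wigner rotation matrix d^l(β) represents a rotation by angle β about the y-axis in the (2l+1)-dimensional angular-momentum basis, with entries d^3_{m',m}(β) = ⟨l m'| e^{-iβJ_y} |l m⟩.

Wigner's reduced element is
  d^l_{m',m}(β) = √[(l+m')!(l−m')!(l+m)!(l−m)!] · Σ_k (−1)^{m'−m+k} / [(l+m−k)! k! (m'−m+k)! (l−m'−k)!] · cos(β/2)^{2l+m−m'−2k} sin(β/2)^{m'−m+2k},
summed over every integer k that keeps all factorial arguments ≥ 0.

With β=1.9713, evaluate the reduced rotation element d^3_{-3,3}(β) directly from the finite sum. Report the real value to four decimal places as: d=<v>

d^3_{-3,3}(β=1.9713) via Wigner's sum:
With c≡cos(β/2)=0.552321 and s≡sin(β/2)=0.833631, N=[1·720·720·1]^{1/2}=720.000000
k: max(0,(3)−(-3))=6 … min(3+(3),3−(-3))=6
  k=6: (−1)^0·720.0000/(720)·0.5523^0·0.8336^6 = +0.335617
d^3_{-3,3}(1.9713) = +0.335617

d=0.3356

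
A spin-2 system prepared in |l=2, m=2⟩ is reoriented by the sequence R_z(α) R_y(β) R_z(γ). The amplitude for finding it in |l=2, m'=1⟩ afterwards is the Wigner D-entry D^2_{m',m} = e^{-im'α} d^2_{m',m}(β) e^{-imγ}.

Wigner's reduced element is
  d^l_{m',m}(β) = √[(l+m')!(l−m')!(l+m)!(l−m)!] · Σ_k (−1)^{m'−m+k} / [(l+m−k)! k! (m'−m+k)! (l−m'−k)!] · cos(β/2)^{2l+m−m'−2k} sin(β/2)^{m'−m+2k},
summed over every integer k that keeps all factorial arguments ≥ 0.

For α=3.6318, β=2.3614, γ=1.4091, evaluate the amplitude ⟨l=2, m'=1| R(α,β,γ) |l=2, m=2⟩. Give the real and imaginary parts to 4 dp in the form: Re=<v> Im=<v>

Re=0.1003 Im=-0.0169

Split into d^2_{1,2}(β=2.3614) × two z-phases.
With c≡cos(β/2)=0.380278 and s≡sin(β/2)=0.924872, N=[6·1·24·1]^{1/2}=12.000000
Admissible k: 1..1 (factorial args all ≥0)
  k=1: (−1)^0·12.0000/(6)·0.3803^3·0.9249^1 = +0.101722
d^2_{1,2}(2.3614) = +0.101722
D = (-0.882235+0.470809i)·(+0.101722)·(-0.948163-0.317785i) = +0.100310-0.016890i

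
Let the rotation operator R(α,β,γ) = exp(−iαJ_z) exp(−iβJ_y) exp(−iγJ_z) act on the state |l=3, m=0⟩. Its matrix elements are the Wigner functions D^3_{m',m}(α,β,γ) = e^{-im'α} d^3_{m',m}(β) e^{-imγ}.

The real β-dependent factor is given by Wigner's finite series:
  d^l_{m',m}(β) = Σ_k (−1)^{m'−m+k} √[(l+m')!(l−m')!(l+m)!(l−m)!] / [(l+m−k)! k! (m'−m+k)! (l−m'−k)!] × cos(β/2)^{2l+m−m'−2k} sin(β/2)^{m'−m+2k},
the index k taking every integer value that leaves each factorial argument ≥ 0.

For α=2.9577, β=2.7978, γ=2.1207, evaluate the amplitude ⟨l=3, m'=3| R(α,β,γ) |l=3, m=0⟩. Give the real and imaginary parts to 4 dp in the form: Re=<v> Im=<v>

First d^3_{3,0}(β=2.7978), then the phase factors e^{-i(3)α} and e^{-i(0)γ}:
With c≡cos(β/2)=0.171051 and s≡sin(β/2)=0.985262, N=[720·1·6·6]^{1/2}=160.996894
k∈{0} keeps every argument non-negative
  k=0: (−1)^3·160.9969/(36)·0.1711^3·0.9853^3 = -0.021407
d^3_{3,0}(2.7978) = -0.021407
Phases: e^{-i·(3)·2.9577}=-0.851646-0.524117i, e^{-i·(0)·2.1207}=+1.000000+0.000000i ⇒ D=+0.018231+0.011220i

Re=0.0182 Im=0.0112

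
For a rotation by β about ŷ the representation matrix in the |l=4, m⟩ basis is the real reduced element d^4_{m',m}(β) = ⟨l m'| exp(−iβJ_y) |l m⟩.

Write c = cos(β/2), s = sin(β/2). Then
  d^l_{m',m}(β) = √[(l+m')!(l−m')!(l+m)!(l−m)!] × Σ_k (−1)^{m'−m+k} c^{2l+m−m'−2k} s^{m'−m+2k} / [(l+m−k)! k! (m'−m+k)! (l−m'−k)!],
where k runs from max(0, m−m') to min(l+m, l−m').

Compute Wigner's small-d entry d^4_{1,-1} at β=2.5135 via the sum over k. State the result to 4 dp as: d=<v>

d=0.1743

d^4_{1,-1}(β=2.5135) via Wigner's sum:
With c≡cos(β/2)=0.308910 and s≡sin(β/2)=0.951091, N=[120·6·6·120]^{1/2}=720.000000
Admissible k: 0..3 (factorial args all ≥0)
  k=0: (−1)^2·720.0000/(72)·0.3089^6·0.9511^2 = +0.007860
  k=1: (−1)^3·720.0000/(24)·0.3089^4·0.9511^4 = -0.223530
  k=2: (−1)^4·720.0000/(48)·0.3089^2·0.9511^6 = +1.059467
  k=3: (−1)^5·720.0000/(720)·0.3089^0·0.9511^8 = -0.669542
d^4_{1,-1}(2.5135) = +0.007860 -0.223530 +1.059467 -0.669542 = +0.174255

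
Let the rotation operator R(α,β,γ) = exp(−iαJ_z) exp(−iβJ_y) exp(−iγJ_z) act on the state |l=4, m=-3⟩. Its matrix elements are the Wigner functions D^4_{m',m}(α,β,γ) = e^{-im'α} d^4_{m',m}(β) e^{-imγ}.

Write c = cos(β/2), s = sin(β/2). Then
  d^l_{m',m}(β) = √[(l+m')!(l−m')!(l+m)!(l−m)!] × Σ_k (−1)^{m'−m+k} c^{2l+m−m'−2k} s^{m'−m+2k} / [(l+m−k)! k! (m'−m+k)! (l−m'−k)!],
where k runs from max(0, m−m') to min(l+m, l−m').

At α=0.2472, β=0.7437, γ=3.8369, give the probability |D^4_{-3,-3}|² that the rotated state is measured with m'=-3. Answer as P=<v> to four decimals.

P=0.0013

Split into d^4_{-3,-3}(β=0.7437) × two z-phases.
With c≡cos(β/2)=0.931657 and s≡sin(β/2)=0.363340, N=[1·5040·1·5040]^{1/2}=5040.000000
The bounds max(0,m−m')=0 and min(l+m,l−m')=1 give 2 terms
  k=0: (−1)^0·5040.0000/(5040)·0.9317^8·0.3633^0 = +0.567607
  k=1: (−1)^1·5040.0000/(720)·0.9317^6·0.3633^2 = -0.604309
d^4_{-3,-3}(0.7437) = +0.567607 -0.604309 = -0.036702
|D^4_{-3,-3}|² = |d^4_{-3,-3}(β)|² = (-0.036702)² = 0.001347 (the z-rotation phases have unit modulus)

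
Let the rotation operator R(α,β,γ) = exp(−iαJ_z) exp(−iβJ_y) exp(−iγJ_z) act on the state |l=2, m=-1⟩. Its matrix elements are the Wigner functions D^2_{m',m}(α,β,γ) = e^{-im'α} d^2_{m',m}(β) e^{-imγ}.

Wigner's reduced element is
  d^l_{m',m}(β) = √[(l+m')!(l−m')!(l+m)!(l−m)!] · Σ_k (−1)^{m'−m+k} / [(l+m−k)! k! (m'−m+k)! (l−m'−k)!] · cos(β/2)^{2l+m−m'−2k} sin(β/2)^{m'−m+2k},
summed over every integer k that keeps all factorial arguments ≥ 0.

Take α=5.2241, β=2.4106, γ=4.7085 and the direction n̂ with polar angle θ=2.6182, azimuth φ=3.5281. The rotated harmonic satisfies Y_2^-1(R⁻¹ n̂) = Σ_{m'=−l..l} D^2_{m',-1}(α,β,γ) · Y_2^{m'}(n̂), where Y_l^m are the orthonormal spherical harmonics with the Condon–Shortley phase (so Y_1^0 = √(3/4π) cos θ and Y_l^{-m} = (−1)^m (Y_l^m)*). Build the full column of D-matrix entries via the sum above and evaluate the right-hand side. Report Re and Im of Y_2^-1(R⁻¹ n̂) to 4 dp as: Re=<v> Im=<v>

Re=0.2300 Im=-0.2920

Need the full column D^2_{m',-1} for m'=−2..2 at α=5.2241, β=2.4106, γ=4.7085.
cos(β/2)=0.357413, sin(β/2)=0.933946
d^2_{-2,-1}: single k=1 term ⇒ +0.085283;  D = -0.072649+0.044668i
d^2_{-1,-1}: k∈[0..1] ⇒ +0.016319 -0.334276 = -0.317958;  D = +0.277833+0.154615i
d^2_{0,-1}: k∈[0..1] ⇒ -0.104450 +0.713201 = +0.608751;  D = -0.002367-0.608746i
d^2_{1,-1}: k∈[0..1] ⇒ +0.334276 -0.760831 = -0.426554;  D = -0.371101+0.210316i
d^2_{2,-1}: single k=0 term ⇒ -0.582326;  D = -0.498420-0.301134i
Y_2^{m'}(θ=2.6182,φ=3.5281) and Σ D·Y over m':
  (-0.0726+0.0447i)·(+0.0691-0.0674i)  (+0.2778+0.1546i)·(+0.3098-0.1261i)  (-0.0024-0.6087i)·(+0.3944+0.0000i)  (-0.3711+0.2103i)·(-0.3098-0.1261i)  (-0.4984-0.3011i)·(+0.0691+0.0674i)
Y_2^-1(R⁻¹ n̂) = +0.229950-0.291997i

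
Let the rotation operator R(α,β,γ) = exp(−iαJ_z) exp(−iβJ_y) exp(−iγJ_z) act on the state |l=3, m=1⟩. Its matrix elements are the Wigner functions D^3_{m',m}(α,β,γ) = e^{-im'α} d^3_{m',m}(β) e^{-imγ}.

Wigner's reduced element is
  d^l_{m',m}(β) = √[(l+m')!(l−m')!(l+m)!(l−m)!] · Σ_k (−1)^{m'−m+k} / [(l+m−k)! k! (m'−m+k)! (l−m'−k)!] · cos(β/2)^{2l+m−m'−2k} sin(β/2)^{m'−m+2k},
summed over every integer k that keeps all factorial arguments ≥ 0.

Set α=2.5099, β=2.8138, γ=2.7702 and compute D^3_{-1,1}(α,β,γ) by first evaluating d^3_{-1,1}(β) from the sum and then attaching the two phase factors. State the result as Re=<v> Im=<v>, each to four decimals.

Re=0.7002 Im=-0.1865

D^3_{-1,1}(2.5099,2.8138,2.7702) = e^{-i·-1·2.5099}·d^3_{-1,1}(2.8138)·e^{-i·1·2.7702}. Compute d first:
c=cos(2.8138/2)=0.163164, s=sin(2.8138/2)=0.986599; N=√[2·24·24·2]=48.000000
k: max(0,(1)−(-1))=2 … min(3+(1),3−(-1))=4
  k=2: (−1)^0·48.0000/(8)·0.1632^4·0.9866^2 = +0.004139
  k=3: (−1)^1·48.0000/(6)·0.1632^2·0.9866^4 = -0.201790
  k=4: (−1)^2·48.0000/(48)·0.1632^0·0.9866^6 = +0.922240
d^3_{-1,1}(2.8138) = +0.004139 -0.201790 +0.922240 = +0.724590
Phases: e^{-i·(-1)·2.5099}=-0.807029+0.590512i, e^{-i·(1)·2.7702}=-0.931823-0.362913i ⇒ D=+0.700181-0.186488i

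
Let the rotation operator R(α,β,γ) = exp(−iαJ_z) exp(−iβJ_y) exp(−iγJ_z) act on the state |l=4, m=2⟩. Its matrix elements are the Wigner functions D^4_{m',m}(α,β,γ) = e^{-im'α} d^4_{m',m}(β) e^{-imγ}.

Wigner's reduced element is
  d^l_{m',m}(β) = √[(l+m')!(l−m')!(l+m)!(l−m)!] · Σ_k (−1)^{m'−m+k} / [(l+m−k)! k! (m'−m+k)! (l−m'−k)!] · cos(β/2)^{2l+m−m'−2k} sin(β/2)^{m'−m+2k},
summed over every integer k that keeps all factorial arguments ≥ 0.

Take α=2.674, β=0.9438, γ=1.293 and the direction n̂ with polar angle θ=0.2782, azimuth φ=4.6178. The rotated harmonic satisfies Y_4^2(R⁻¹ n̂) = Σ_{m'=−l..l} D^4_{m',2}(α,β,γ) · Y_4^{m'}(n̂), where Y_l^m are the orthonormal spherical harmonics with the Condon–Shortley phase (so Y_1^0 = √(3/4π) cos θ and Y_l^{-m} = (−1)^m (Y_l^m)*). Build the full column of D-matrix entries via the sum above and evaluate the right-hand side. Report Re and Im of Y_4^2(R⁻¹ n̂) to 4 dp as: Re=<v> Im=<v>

Need the full column D^4_{m',2} for m'=−4..4 at α=2.674, β=0.9438, γ=1.293.
cos(β/2)=0.890706, sin(β/2)=0.454579
d^4_{-4,2}: single k=6 term ⇒ +0.037043;  D = -0.009380+0.035836i
d^4_{-3,2}: k∈[5..6] ⇒ +0.153971 -0.013368 = +0.140603;  D = +0.093092-0.105370i
d^4_{-2,2}: k∈[4..6] ⇒ +0.403152 -0.084006 +0.001823 = +0.320969;  D = -0.298121+0.118933i
d^4_{-1,2}: k∈[3..5] ⇒ +0.744761 -0.290977 +0.015158 = +0.468942;  D = +0.467127+0.041214i
d^4_{0,2}: k∈[2..4] ⇒ +0.978921 -0.679934 +0.066412 = +0.365399;  D = -0.310439-0.192729i
d^4_{1,2}: k∈[1..3] ⇒ +0.857803 -1.117141 +0.193985 = -0.065354;  D = -0.034026-0.055797i
d^4_{2,2}: k∈[0..2] ⇒ +0.396165 -1.238248 +0.403152 = -0.438932;  D = +0.035085+0.437527i
d^4_{3,2}: k∈[0..1] ⇒ -0.756511 +0.591135 = -0.165375;  D = +0.062503-0.153109i
d^4_{4,2}: single k=0 term ⇒ +0.546016;  D = +0.412068-0.358237i
Y_4^{m'}(θ=0.2782,φ=4.6178) and Σ D·Y over m':
  (-0.0094+0.0358i)·(+0.0023+0.0009i)  (+0.0931-0.1054i)·(+0.0070-0.0239i)  (-0.2981+0.1189i)·(-0.1356-0.0260i)  (+0.4671+0.0412i)·(-0.0410+0.4318i)  (-0.3104-0.1927i)·(+0.5482+0.0000i)  (-0.0340-0.0558i)·(+0.0410+0.4318i)  (+0.0351+0.4375i)·(-0.1356+0.0260i)  (+0.0625-0.1531i)·(-0.0070-0.0239i)  (+0.4121-0.3582i)·(+0.0023-0.0009i)
Y_4^2(R⁻¹ n̂) = -0.162422+0.006050i

Re=-0.1624 Im=0.0060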